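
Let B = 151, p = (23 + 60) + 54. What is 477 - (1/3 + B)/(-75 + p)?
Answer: 44134/93 ≈ 474.56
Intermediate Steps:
p = 137 (p = 83 + 54 = 137)
477 - (1/3 + B)/(-75 + p) = 477 - (1/3 + 151)/(-75 + 137) = 477 - (⅓ + 151)/62 = 477 - 454/(3*62) = 477 - 1*227/93 = 477 - 227/93 = 44134/93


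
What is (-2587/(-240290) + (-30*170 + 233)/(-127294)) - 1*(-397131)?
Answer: 3036809034070017/7646868815 ≈ 3.9713e+5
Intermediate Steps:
(-2587/(-240290) + (-30*170 + 233)/(-127294)) - 1*(-397131) = (-2587*(-1/240290) + (-5100 + 233)*(-1/127294)) + 397131 = (2587/240290 - 4867*(-1/127294)) + 397131 = (2587/240290 + 4867/127294) + 397131 = 374700252/7646868815 + 397131 = 3036809034070017/7646868815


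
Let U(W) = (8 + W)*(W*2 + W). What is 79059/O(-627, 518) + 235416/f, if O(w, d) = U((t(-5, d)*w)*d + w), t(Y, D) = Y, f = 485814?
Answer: 5441673200647055/11229657158987883 ≈ 0.48458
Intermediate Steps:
U(W) = 3*W*(8 + W) (U(W) = (8 + W)*(2*W + W) = (8 + W)*(3*W) = 3*W*(8 + W))
O(w, d) = 3*(w - 5*d*w)*(8 + w - 5*d*w) (O(w, d) = 3*((-5*w)*d + w)*(8 + ((-5*w)*d + w)) = 3*(-5*d*w + w)*(8 + (-5*d*w + w)) = 3*(w - 5*d*w)*(8 + (w - 5*d*w)) = 3*(w - 5*d*w)*(8 + w - 5*d*w))
79059/O(-627, 518) + 235416/f = 79059/((3*(-627)*(1 - 5*518)*(8 - 627*(1 - 5*518)))) + 235416/485814 = 79059/((3*(-627)*(1 - 2590)*(8 - 627*(1 - 2590)))) + 235416*(1/485814) = 79059/((3*(-627)*(-2589)*(8 - 627*(-2589)))) + 39236/80969 = 79059/((3*(-627)*(-2589)*(8 + 1623303))) + 39236/80969 = 79059/((3*(-627)*(-2589)*1623311)) + 39236/80969 = 79059/7905376848699 + 39236/80969 = 79059*(1/7905376848699) + 39236/80969 = 1387/138690821907 + 39236/80969 = 5441673200647055/11229657158987883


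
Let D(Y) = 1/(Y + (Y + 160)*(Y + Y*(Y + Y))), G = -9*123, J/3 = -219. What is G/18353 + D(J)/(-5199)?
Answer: -2467485380489209/40908544885686798 ≈ -0.060317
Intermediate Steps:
J = -657 (J = 3*(-219) = -657)
G = -1107
D(Y) = 1/(Y + (160 + Y)*(Y + 2*Y²)) (D(Y) = 1/(Y + (160 + Y)*(Y + Y*(2*Y))) = 1/(Y + (160 + Y)*(Y + 2*Y²)))
G/18353 + D(J)/(-5199) = -1107/18353 + (1/((-657)*(161 + 2*(-657)² + 321*(-657))))/(-5199) = -1107*1/18353 - 1/(657*(161 + 2*431649 - 210897))*(-1/5199) = -1107/18353 - 1/(657*(161 + 863298 - 210897))*(-1/5199) = -1107/18353 - 1/657/652562*(-1/5199) = -1107/18353 - 1/657*1/652562*(-1/5199) = -1107/18353 - 1/428733234*(-1/5199) = -1107/18353 + 1/2228984083566 = -2467485380489209/40908544885686798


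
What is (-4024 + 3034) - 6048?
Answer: -7038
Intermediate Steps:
(-4024 + 3034) - 6048 = -990 - 6048 = -7038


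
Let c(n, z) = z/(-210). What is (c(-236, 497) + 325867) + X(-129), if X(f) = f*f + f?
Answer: 10271299/30 ≈ 3.4238e+5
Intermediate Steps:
c(n, z) = -z/210 (c(n, z) = z*(-1/210) = -z/210)
X(f) = f + f² (X(f) = f² + f = f + f²)
(c(-236, 497) + 325867) + X(-129) = (-1/210*497 + 325867) - 129*(1 - 129) = (-71/30 + 325867) - 129*(-128) = 9775939/30 + 16512 = 10271299/30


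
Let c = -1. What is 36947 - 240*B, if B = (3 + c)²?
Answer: 35987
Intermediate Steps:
B = 4 (B = (3 - 1)² = 2² = 4)
36947 - 240*B = 36947 - 240*4 = 36947 - 960 = 35987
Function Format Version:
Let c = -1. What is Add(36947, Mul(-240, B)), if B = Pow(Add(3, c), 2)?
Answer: 35987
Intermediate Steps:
B = 4 (B = Pow(Add(3, -1), 2) = Pow(2, 2) = 4)
Add(36947, Mul(-240, B)) = Add(36947, Mul(-240, 4)) = Add(36947, -960) = 35987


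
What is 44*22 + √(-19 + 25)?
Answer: 968 + √6 ≈ 970.45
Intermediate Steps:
44*22 + √(-19 + 25) = 968 + √6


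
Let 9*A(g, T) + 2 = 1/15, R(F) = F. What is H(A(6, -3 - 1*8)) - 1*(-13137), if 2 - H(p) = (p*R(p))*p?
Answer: 32326891514/2460375 ≈ 13139.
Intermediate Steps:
A(g, T) = -29/135 (A(g, T) = -2/9 + (⅑)/15 = -2/9 + (⅑)*(1/15) = -2/9 + 1/135 = -29/135)
H(p) = 2 - p³ (H(p) = 2 - p*p*p = 2 - p²*p = 2 - p³)
H(A(6, -3 - 1*8)) - 1*(-13137) = (2 - (-29/135)³) - 1*(-13137) = (2 - 1*(-24389/2460375)) + 13137 = (2 + 24389/2460375) + 13137 = 4945139/2460375 + 13137 = 32326891514/2460375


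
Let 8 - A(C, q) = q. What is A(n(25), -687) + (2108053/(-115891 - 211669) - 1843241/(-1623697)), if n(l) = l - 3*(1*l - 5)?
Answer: 366822374267419/531858189320 ≈ 689.70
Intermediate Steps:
n(l) = 15 - 2*l (n(l) = l - 3*(l - 5) = l - 3*(-5 + l) = l + (15 - 3*l) = 15 - 2*l)
A(C, q) = 8 - q
A(n(25), -687) + (2108053/(-115891 - 211669) - 1843241/(-1623697)) = (8 - 1*(-687)) + (2108053/(-115891 - 211669) - 1843241/(-1623697)) = (8 + 687) + (2108053/(-327560) - 1843241*(-1/1623697)) = 695 + (2108053*(-1/327560) + 1843241/1623697) = 695 + (-2108053/327560 + 1843241/1623697) = 695 - 2819067309981/531858189320 = 366822374267419/531858189320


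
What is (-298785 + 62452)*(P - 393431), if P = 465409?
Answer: -17010776674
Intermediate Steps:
(-298785 + 62452)*(P - 393431) = (-298785 + 62452)*(465409 - 393431) = -236333*71978 = -17010776674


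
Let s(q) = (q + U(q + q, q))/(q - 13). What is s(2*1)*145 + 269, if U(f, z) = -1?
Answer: 2814/11 ≈ 255.82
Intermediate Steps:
s(q) = (-1 + q)/(-13 + q) (s(q) = (q - 1)/(q - 13) = (-1 + q)/(-13 + q))
s(2*1)*145 + 269 = ((-1 + 2*1)/(-13 + 2*1))*145 + 269 = ((-1 + 2)/(-13 + 2))*145 + 269 = (1/(-11))*145 + 269 = -1/11*1*145 + 269 = -1/11*145 + 269 = -145/11 + 269 = 2814/11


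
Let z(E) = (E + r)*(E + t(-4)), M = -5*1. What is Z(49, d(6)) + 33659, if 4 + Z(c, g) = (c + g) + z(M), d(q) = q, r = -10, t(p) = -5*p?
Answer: 33485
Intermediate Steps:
M = -5
z(E) = (-10 + E)*(20 + E) (z(E) = (E - 10)*(E - 5*(-4)) = (-10 + E)*(E + 20) = (-10 + E)*(20 + E))
Z(c, g) = -229 + c + g (Z(c, g) = -4 + ((c + g) + (-200 + (-5)² + 10*(-5))) = -4 + ((c + g) + (-200 + 25 - 50)) = -4 + ((c + g) - 225) = -4 + (-225 + c + g) = -229 + c + g)
Z(49, d(6)) + 33659 = (-229 + 49 + 6) + 33659 = -174 + 33659 = 33485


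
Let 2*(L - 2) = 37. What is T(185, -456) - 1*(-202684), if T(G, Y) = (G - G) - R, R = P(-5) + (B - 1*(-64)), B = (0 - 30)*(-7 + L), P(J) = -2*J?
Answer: 203015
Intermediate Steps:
L = 41/2 (L = 2 + (½)*37 = 2 + 37/2 = 41/2 ≈ 20.500)
B = -405 (B = (0 - 30)*(-7 + 41/2) = -30*27/2 = -405)
R = -331 (R = -2*(-5) + (-405 - 1*(-64)) = 10 + (-405 + 64) = 10 - 341 = -331)
T(G, Y) = 331 (T(G, Y) = (G - G) - 1*(-331) = 0 + 331 = 331)
T(185, -456) - 1*(-202684) = 331 - 1*(-202684) = 331 + 202684 = 203015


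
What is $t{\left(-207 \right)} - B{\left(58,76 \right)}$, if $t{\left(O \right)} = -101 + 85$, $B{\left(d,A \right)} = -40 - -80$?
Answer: $-56$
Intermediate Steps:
$B{\left(d,A \right)} = 40$ ($B{\left(d,A \right)} = -40 + 80 = 40$)
$t{\left(O \right)} = -16$
$t{\left(-207 \right)} - B{\left(58,76 \right)} = -16 - 40 = -56$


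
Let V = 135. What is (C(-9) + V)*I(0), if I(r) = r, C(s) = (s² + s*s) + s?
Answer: 0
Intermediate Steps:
C(s) = s + 2*s² (C(s) = (s² + s²) + s = 2*s² + s = s + 2*s²)
(C(-9) + V)*I(0) = (-9*(1 + 2*(-9)) + 135)*0 = (-9*(1 - 18) + 135)*0 = (-9*(-17) + 135)*0 = (153 + 135)*0 = 288*0 = 0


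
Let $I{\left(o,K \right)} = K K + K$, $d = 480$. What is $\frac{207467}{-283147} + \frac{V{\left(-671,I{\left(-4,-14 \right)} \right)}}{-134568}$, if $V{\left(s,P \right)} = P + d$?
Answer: $- \frac{14052931285}{19051262748} \approx -0.73764$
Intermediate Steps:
$I{\left(o,K \right)} = K + K^{2}$ ($I{\left(o,K \right)} = K^{2} + K = K + K^{2}$)
$V{\left(s,P \right)} = 480 + P$ ($V{\left(s,P \right)} = P + 480 = 480 + P$)
$\frac{207467}{-283147} + \frac{V{\left(-671,I{\left(-4,-14 \right)} \right)}}{-134568} = \frac{207467}{-283147} + \frac{480 - 14 \left(1 - 14\right)}{-134568} = 207467 \left(- \frac{1}{283147}\right) + \left(480 - -182\right) \left(- \frac{1}{134568}\right) = - \frac{207467}{283147} + \left(480 + 182\right) \left(- \frac{1}{134568}\right) = - \frac{207467}{283147} + 662 \left(- \frac{1}{134568}\right) = - \frac{207467}{283147} - \frac{331}{67284} = - \frac{14052931285}{19051262748}$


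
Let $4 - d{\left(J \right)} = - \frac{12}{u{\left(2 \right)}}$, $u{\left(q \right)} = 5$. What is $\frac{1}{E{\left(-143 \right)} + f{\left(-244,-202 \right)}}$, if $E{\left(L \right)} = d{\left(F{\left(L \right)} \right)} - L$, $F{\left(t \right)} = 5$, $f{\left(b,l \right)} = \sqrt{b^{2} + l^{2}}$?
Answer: $- \frac{3735}{1950491} + \frac{50 \sqrt{25085}}{1950491} \approx 0.0021452$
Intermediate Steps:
$d{\left(J \right)} = \frac{32}{5}$ ($d{\left(J \right)} = 4 - - \frac{12}{5} = 4 + \frac{12}{5} = \frac{32}{5}$)
$E{\left(L \right)} = \frac{32}{5} - L$
$\frac{1}{E{\left(-143 \right)} + f{\left(-244,-202 \right)}} = \frac{1}{\left(\frac{32}{5} - -143\right) + \sqrt{\left(-244\right)^{2} + \left(-202\right)^{2}}} = \frac{1}{\left(\frac{32}{5} + 143\right) + \sqrt{59536 + 40804}} = \frac{1}{\frac{747}{5} + \sqrt{100340}} = \frac{1}{\frac{747}{5} + 2 \sqrt{25085}}$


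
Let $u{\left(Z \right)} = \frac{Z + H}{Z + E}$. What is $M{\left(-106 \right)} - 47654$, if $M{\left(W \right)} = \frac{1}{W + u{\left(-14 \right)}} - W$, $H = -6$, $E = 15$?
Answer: $- \frac{5991049}{126} \approx -47548.0$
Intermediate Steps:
$u{\left(Z \right)} = \frac{-6 + Z}{15 + Z}$ ($u{\left(Z \right)} = \frac{Z - 6}{Z + 15} = \frac{-6 + Z}{15 + Z}$)
$M{\left(W \right)} = \frac{1}{-20 + W} - W$ ($M{\left(W \right)} = \frac{1}{W + \frac{-6 - 14}{15 - 14}} - W = \frac{1}{W + 1^{-1} \left(-20\right)} - W = \frac{1}{W + 1 \left(-20\right)} - W = \frac{1}{W - 20} - W = \frac{1}{-20 + W} - W$)
$M{\left(-106 \right)} - 47654 = \frac{1 - \left(-106\right)^{2} + 20 \left(-106\right)}{-20 - 106} - 47654 = \frac{1 - 11236 - 2120}{-126} - 47654 = - \frac{1 - 11236 - 2120}{126} - 47654 = \left(- \frac{1}{126}\right) \left(-13355\right) - 47654 = \frac{13355}{126} - 47654 = - \frac{5991049}{126}$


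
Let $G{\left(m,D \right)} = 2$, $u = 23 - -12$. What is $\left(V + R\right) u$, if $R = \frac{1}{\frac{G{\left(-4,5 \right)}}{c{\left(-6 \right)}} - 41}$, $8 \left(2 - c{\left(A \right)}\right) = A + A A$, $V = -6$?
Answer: $- \frac{12439}{59} \approx -210.83$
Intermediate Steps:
$u = 35$ ($u = 23 + 12 = 35$)
$c{\left(A \right)} = 2 - \frac{A}{8} - \frac{A^{2}}{8}$ ($c{\left(A \right)} = 2 - \frac{A + A A}{8} = 2 - \frac{A + A^{2}}{8} = 2 - \left(\frac{A}{8} + \frac{A^{2}}{8}\right) = 2 - \frac{A}{8} - \frac{A^{2}}{8}$)
$R = - \frac{7}{295}$ ($R = \frac{1}{\frac{2}{2 - - \frac{3}{4} - \frac{\left(-6\right)^{2}}{8}} - 41} = \frac{1}{\frac{2}{2 + \frac{3}{4} - \frac{9}{2}} - 41} = \frac{1}{\frac{2}{- \frac{7}{4}} - 41} = \frac{1}{2 \left(- \frac{4}{7}\right) - 41} = \frac{1}{- \frac{8}{7} - 41} = \frac{1}{- \frac{295}{7}} = - \frac{7}{295} \approx -0.023729$)
$\left(V + R\right) u = \left(-6 - \frac{7}{295}\right) 35 = \left(- \frac{1777}{295}\right) 35 = - \frac{12439}{59}$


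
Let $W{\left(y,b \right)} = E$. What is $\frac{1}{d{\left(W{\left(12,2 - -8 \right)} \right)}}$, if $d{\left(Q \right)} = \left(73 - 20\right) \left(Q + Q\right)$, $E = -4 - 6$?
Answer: $- \frac{1}{1060} \approx -0.0009434$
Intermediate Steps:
$E = -10$ ($E = -4 - 6 = -10$)
$W{\left(y,b \right)} = -10$
$d{\left(Q \right)} = 106 Q$ ($d{\left(Q \right)} = 53 \cdot 2 Q = 106 Q$)
$\frac{1}{d{\left(W{\left(12,2 - -8 \right)} \right)}} = \frac{1}{106 \left(-10\right)} = \frac{1}{-1060} = - \frac{1}{1060}$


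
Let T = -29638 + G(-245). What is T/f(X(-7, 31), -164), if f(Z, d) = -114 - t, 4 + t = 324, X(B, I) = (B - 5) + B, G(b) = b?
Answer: 4269/62 ≈ 68.855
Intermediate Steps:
X(B, I) = -5 + 2*B (X(B, I) = (-5 + B) + B = -5 + 2*B)
t = 320 (t = -4 + 324 = 320)
f(Z, d) = -434 (f(Z, d) = -114 - 1*320 = -114 - 320 = -434)
T = -29883 (T = -29638 - 245 = -29883)
T/f(X(-7, 31), -164) = -29883/(-434) = -29883*(-1/434) = 4269/62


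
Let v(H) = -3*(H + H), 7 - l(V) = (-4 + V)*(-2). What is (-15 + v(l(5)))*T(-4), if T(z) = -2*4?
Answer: 552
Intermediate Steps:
T(z) = -8
l(V) = -1 + 2*V (l(V) = 7 - (-4 + V)*(-2) = 7 - (8 - 2*V) = 7 + (-8 + 2*V) = -1 + 2*V)
v(H) = -6*H
(-15 + v(l(5)))*T(-4) = (-15 - 6*(-1 + 2*5))*(-8) = (-15 - 6*(-1 + 10))*(-8) = (-15 - 6*9)*(-8) = (-15 - 54)*(-8) = -69*(-8) = 552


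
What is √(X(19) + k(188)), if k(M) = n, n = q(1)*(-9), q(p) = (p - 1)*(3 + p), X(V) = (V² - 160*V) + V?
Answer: 2*I*√665 ≈ 51.575*I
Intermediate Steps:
X(V) = V² - 159*V
q(p) = (-1 + p)*(3 + p)
n = 0 (n = (-3 + 1² + 2*1)*(-9) = (-3 + 1 + 2)*(-9) = 0*(-9) = 0)
k(M) = 0
√(X(19) + k(188)) = √(19*(-159 + 19) + 0) = √(19*(-140) + 0) = √(-2660 + 0) = √(-2660) = 2*I*√665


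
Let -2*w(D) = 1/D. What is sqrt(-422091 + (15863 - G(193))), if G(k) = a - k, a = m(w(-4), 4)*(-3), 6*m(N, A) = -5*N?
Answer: I*sqrt(6496565)/4 ≈ 637.21*I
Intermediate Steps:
w(D) = -1/(2*D)
m(N, A) = -5*N/6 (m(N, A) = (-5*N)/6 = -5*N/6)
a = 5/16 (a = -(-5)/(12*(-4))*(-3) = -(-5)*(-1)/(12*4)*(-3) = -5/6*1/8*(-3) = -5/48*(-3) = 5/16 ≈ 0.31250)
G(k) = 5/16 - k
sqrt(-422091 + (15863 - G(193))) = sqrt(-422091 + (15863 - (5/16 - 1*193))) = sqrt(-422091 + (15863 - (5/16 - 193))) = sqrt(-422091 + (15863 - 1*(-3083/16))) = sqrt(-422091 + (15863 + 3083/16)) = sqrt(-422091 + 256891/16) = sqrt(-6496565/16) = I*sqrt(6496565)/4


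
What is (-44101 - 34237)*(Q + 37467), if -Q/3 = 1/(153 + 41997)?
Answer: -20619006128981/7025 ≈ -2.9351e+9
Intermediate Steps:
Q = -1/14050 (Q = -3/(153 + 41997) = -3/42150 = -3*1/42150 = -1/14050 ≈ -7.1174e-5)
(-44101 - 34237)*(Q + 37467) = (-44101 - 34237)*(-1/14050 + 37467) = -78338*526411349/14050 = -20619006128981/7025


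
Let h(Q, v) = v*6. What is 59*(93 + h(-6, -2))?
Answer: 4779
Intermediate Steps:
h(Q, v) = 6*v
59*(93 + h(-6, -2)) = 59*(93 + 6*(-2)) = 59*(93 - 12) = 59*81 = 4779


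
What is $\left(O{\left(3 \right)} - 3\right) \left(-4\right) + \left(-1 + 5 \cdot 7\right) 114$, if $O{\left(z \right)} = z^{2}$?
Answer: $3852$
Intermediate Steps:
$\left(O{\left(3 \right)} - 3\right) \left(-4\right) + \left(-1 + 5 \cdot 7\right) 114 = \left(3^{2} - 3\right) \left(-4\right) + \left(-1 + 5 \cdot 7\right) 114 = \left(9 - 3\right) \left(-4\right) + \left(-1 + 35\right) 114 = 6 \left(-4\right) + 34 \cdot 114 = -24 + 3876 = 3852$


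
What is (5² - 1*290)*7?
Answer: -1855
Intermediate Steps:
(5² - 1*290)*7 = (25 - 290)*7 = -265*7 = -1855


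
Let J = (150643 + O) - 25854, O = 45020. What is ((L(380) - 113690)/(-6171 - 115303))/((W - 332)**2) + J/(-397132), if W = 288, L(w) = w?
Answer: -4986200710407/11674373441456 ≈ -0.42711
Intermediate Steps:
J = 169809 (J = (150643 + 45020) - 25854 = 195663 - 25854 = 169809)
((L(380) - 113690)/(-6171 - 115303))/((W - 332)**2) + J/(-397132) = ((380 - 113690)/(-6171 - 115303))/((288 - 332)**2) + 169809/(-397132) = (-113310/(-121474))/((-44)**2) + 169809*(-1/397132) = -113310*(-1/121474)/1936 - 169809/397132 = (56655/60737)*(1/1936) - 169809/397132 = 56655/117586832 - 169809/397132 = -4986200710407/11674373441456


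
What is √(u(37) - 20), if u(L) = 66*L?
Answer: √2422 ≈ 49.214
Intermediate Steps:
√(u(37) - 20) = √(66*37 - 20) = √(2442 - 20) = √2422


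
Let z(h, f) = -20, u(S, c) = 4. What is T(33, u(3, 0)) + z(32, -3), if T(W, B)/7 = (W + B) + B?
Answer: 267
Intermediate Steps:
T(W, B) = 7*W + 14*B (T(W, B) = 7*((W + B) + B) = 7*((B + W) + B) = 7*(W + 2*B) = 7*W + 14*B)
T(33, u(3, 0)) + z(32, -3) = (7*33 + 14*4) - 20 = (231 + 56) - 20 = 287 - 20 = 267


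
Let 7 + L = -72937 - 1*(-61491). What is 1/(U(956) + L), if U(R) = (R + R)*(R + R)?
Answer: 1/3644291 ≈ 2.7440e-7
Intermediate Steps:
L = -11453 (L = -7 + (-72937 - 1*(-61491)) = -7 + (-72937 + 61491) = -7 - 11446 = -11453)
U(R) = 4*R² (U(R) = (2*R)*(2*R) = 4*R²)
1/(U(956) + L) = 1/(4*956² - 11453) = 1/(4*913936 - 11453) = 1/(3655744 - 11453) = 1/3644291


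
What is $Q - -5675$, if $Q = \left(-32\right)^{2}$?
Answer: $6699$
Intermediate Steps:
$Q = 1024$
$Q - -5675 = 1024 - -5675 = 1024 + 5675 = 6699$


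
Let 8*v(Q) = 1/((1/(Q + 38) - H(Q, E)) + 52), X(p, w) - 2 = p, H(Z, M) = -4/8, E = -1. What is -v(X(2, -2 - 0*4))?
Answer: -21/8824 ≈ -0.0023799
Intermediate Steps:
H(Z, M) = -½ (H(Z, M) = -4*⅛ = -½)
X(p, w) = 2 + p
v(Q) = 1/(8*(105/2 + 1/(38 + Q))) (v(Q) = 1/(8*((1/(Q + 38) - 1*(-½)) + 52)) = 1/(8*((1/(38 + Q) + ½) + 52)) = 1/(8*((½ + 1/(38 + Q)) + 52)) = 1/(8*(105/2 + 1/(38 + Q))))
-v(X(2, -2 - 0*4)) = -(38 + (2 + 2))/(4*(3992 + 105*(2 + 2))) = -(38 + 4)/(4*(3992 + 105*4)) = -42/(4*(3992 + 420)) = -42/(4*4412) = -1*21/8824 = -21/8824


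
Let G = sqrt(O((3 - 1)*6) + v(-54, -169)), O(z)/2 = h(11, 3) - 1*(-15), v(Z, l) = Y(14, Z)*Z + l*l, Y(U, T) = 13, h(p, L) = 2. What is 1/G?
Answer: sqrt(27893)/27893 ≈ 0.0059876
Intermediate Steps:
v(Z, l) = l**2 + 13*Z (v(Z, l) = 13*Z + l*l = 13*Z + l**2 = l**2 + 13*Z)
O(z) = 34 (O(z) = 2*(2 - 1*(-15)) = 2*(2 + 15) = 2*17 = 34)
G = sqrt(27893) (G = sqrt(34 + ((-169)**2 + 13*(-54))) = sqrt(34 + (28561 - 702)) = sqrt(34 + 27859) = sqrt(27893) ≈ 167.01)
1/G = 1/(sqrt(27893)) = sqrt(27893)/27893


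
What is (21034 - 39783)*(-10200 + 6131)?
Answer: 76289681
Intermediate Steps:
(21034 - 39783)*(-10200 + 6131) = -18749*(-4069) = 76289681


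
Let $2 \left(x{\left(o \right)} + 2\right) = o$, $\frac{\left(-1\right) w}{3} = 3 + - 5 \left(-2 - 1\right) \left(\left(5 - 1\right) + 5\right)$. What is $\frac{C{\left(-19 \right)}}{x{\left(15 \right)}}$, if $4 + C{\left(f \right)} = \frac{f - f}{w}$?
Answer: $- \frac{8}{11} \approx -0.72727$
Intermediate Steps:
$w = -414$ ($w = - 3 \left(3 + - 5 \left(-2 - 1\right) \left(\left(5 - 1\right) + 5\right)\right) = - 3 \left(3 + \left(-5\right) \left(-3\right) \left(4 + 5\right)\right) = - 3 \left(3 + 15 \cdot 9\right) = - 3 \left(3 + 135\right) = \left(-3\right) 138 = -414$)
$x{\left(o \right)} = -2 + \frac{o}{2}$
$C{\left(f \right)} = -4$ ($C{\left(f \right)} = -4 + \frac{f - f}{-414} = -4 + 0 \left(- \frac{1}{414}\right) = -4 + 0 = -4$)
$\frac{C{\left(-19 \right)}}{x{\left(15 \right)}} = - \frac{4}{-2 + \frac{1}{2} \cdot 15} = - \frac{4}{-2 + \frac{15}{2}} = - \frac{4}{\frac{11}{2}} = \left(-4\right) \frac{2}{11} = - \frac{8}{11}$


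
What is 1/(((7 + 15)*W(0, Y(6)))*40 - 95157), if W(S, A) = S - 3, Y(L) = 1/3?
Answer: -1/97797 ≈ -1.0225e-5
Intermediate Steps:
Y(L) = ⅓
W(S, A) = -3 + S
1/(((7 + 15)*W(0, Y(6)))*40 - 95157) = 1/(((7 + 15)*(-3 + 0))*40 - 95157) = 1/((22*(-3))*40 - 95157) = 1/(-66*40 - 95157) = 1/(-2640 - 95157) = 1/(-97797) = -1/97797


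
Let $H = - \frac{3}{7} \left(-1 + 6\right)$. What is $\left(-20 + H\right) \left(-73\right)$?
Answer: $\frac{11315}{7} \approx 1616.4$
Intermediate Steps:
$H = - \frac{15}{7}$ ($H = \left(-3\right) \frac{1}{7} \cdot 5 = \left(- \frac{3}{7}\right) 5 = - \frac{15}{7} \approx -2.1429$)
$\left(-20 + H\right) \left(-73\right) = \left(-20 - \frac{15}{7}\right) \left(-73\right) = \left(- \frac{155}{7}\right) \left(-73\right) = \frac{11315}{7}$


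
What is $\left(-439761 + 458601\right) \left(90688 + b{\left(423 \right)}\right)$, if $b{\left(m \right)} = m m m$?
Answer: $1427651020200$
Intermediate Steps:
$b{\left(m \right)} = m^{3}$ ($b{\left(m \right)} = m^{2} m = m^{3}$)
$\left(-439761 + 458601\right) \left(90688 + b{\left(423 \right)}\right) = \left(-439761 + 458601\right) \left(90688 + 423^{3}\right) = 18840 \left(90688 + 75686967\right) = 18840 \cdot 75777655 = 1427651020200$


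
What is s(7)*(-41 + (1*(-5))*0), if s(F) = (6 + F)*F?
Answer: -3731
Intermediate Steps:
s(F) = F*(6 + F)
s(7)*(-41 + (1*(-5))*0) = (7*(6 + 7))*(-41 + (1*(-5))*0) = (7*13)*(-41 - 5*0) = 91*(-41 + 0) = 91*(-41) = -3731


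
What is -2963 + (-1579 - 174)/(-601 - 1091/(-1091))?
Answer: -1776047/600 ≈ -2960.1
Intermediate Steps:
-2963 + (-1579 - 174)/(-601 - 1091/(-1091)) = -2963 - 1753/(-601 - 1091*(-1/1091)) = -2963 - 1753/(-601 + 1) = -2963 - 1753/(-600) = -2963 - 1753*(-1/600) = -2963 + 1753/600 = -1776047/600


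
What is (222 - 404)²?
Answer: 33124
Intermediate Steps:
(222 - 404)² = (-182)² = 33124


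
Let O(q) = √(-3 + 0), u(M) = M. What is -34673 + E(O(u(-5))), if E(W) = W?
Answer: -34673 + I*√3 ≈ -34673.0 + 1.732*I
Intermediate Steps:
O(q) = I*√3 (O(q) = √(-3) = I*√3)
-34673 + E(O(u(-5))) = -34673 + I*√3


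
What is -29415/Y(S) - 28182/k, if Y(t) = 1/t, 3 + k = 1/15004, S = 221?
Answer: -292180840137/45011 ≈ -6.4913e+6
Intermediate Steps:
k = -45011/15004 (k = -3 + 1/15004 = -45011/15004 ≈ -2.9999)
-29415/Y(S) - 28182/k = -29415/(1/221) - 28182/(-45011/15004) = -29415/1/221 - 28182*(-15004/45011) = -29415*221 + 422842728/45011 = -6500715 + 422842728/45011 = -292180840137/45011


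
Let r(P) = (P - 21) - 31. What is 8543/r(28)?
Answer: -8543/24 ≈ -355.96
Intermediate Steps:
r(P) = -52 + P (r(P) = (-21 + P) - 31 = -52 + P)
8543/r(28) = 8543/(-52 + 28) = 8543/(-24) = 8543*(-1/24) = -8543/24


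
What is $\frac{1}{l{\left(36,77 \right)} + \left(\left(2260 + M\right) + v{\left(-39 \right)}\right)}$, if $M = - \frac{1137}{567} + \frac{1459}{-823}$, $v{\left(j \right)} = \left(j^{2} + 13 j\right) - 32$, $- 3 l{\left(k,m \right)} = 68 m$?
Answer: $\frac{155547}{232214342} \approx 0.00066984$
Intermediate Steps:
$l{\left(k,m \right)} = - \frac{68 m}{3}$
$v{\left(j \right)} = -32 + j^{2} + 13 j$
$M = - \frac{587668}{155547}$ ($M = \left(-1137\right) \frac{1}{567} + 1459 \left(- \frac{1}{823}\right) = - \frac{379}{189} - \frac{1459}{823} = - \frac{587668}{155547} \approx -3.7781$)
$\frac{1}{l{\left(36,77 \right)} + \left(\left(2260 + M\right) + v{\left(-39 \right)}\right)} = \frac{1}{\left(- \frac{68}{3}\right) 77 + \left(\left(2260 - \frac{587668}{155547}\right) + \left(-32 + \left(-39\right)^{2} + 13 \left(-39\right)\right)\right)} = \frac{1}{- \frac{5236}{3} + \left(\frac{350948552}{155547} - -982\right)} = \frac{1}{- \frac{5236}{3} + \left(\frac{350948552}{155547} + 982\right)} = \frac{1}{- \frac{5236}{3} + \frac{503695706}{155547}} = \frac{1}{\frac{232214342}{155547}} = \frac{155547}{232214342}$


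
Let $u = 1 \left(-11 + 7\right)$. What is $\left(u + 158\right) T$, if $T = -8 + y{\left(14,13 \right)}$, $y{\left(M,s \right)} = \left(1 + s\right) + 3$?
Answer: $1386$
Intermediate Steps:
$y{\left(M,s \right)} = 4 + s$
$u = -4$ ($u = 1 \left(-4\right) = -4$)
$T = 9$ ($T = -8 + \left(4 + 13\right) = -8 + 17 = 9$)
$\left(u + 158\right) T = \left(-4 + 158\right) 9 = 154 \cdot 9 = 1386$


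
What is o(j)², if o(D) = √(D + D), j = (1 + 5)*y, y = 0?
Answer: 0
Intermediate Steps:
j = 0 (j = (1 + 5)*0 = 6*0 = 0)
o(D) = √2*√D (o(D) = √(2*D) = √2*√D)
o(j)² = (√2*√0)² = (√2*0)² = 0² = 0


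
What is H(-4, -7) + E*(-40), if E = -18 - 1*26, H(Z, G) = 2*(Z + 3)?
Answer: 1758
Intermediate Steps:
H(Z, G) = 6 + 2*Z (H(Z, G) = 2*(3 + Z) = 6 + 2*Z)
E = -44 (E = -18 - 26 = -44)
H(-4, -7) + E*(-40) = (6 + 2*(-4)) - 44*(-40) = (6 - 8) + 1760 = -2 + 1760 = 1758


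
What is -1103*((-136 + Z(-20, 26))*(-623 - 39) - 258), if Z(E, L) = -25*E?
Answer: 266072278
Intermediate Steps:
-1103*((-136 + Z(-20, 26))*(-623 - 39) - 258) = -1103*((-136 - 25*(-20))*(-623 - 39) - 258) = -1103*((-136 + 500)*(-662) - 258) = -1103*(364*(-662) - 258) = -1103*(-240968 - 258) = -1103*(-241226) = 266072278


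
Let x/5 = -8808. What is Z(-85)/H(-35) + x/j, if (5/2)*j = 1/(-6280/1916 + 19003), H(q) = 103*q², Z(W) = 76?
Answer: -126428038499086096/60437825 ≈ -2.0919e+9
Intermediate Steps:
x = -44040 (x = 5*(-8808) = -44040)
j = 958/45504335 (j = 2/(5*(-6280/1916 + 19003)) = 2/(5*(-6280*1/1916 + 19003)) = 2/(5*(-1570/479 + 19003)) = 2/(5*(9100867/479)) = (⅖)*(479/9100867) = 958/45504335 ≈ 2.1053e-5)
Z(-85)/H(-35) + x/j = 76/((103*(-35)²)) - 44040/958/45504335 = 76/((103*1225)) - 44040*45504335/958 = 76/126175 - 1002005456700/479 = -126428038499086096/60437825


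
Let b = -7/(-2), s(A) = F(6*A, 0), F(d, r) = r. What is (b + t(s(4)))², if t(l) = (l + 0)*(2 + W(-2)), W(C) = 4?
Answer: 49/4 ≈ 12.250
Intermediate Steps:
s(A) = 0
t(l) = 6*l (t(l) = (l + 0)*(2 + 4) = l*6 = 6*l)
b = 7/2 (b = -7*(-½) = 7/2 ≈ 3.5000)
(b + t(s(4)))² = (7/2 + 6*0)² = (7/2 + 0)² = (7/2)² = 49/4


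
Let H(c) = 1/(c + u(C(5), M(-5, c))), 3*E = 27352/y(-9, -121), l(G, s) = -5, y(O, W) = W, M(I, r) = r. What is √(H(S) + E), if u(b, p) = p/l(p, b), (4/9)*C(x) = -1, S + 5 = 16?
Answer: I*√327729/66 ≈ 8.6739*I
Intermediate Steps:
S = 11 (S = -5 + 16 = 11)
C(x) = -9/4 (C(x) = (9/4)*(-1) = -9/4)
E = -27352/363 (E = (27352/(-121))/3 = (27352*(-1/121))/3 = (⅓)*(-27352/121) = -27352/363 ≈ -75.350)
u(b, p) = -p/5 (u(b, p) = p/(-5) = p*(-⅕) = -p/5)
H(c) = 5/(4*c) (H(c) = 1/(c - c/5) = 1/(4*c/5) = 5/(4*c))
√(H(S) + E) = √((5/4)/11 - 27352/363) = √((5/4)*(1/11) - 27352/363) = √(5/44 - 27352/363) = √(-109243/1452) = I*√327729/66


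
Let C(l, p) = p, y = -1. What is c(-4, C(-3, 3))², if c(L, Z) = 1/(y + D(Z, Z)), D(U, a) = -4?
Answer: 1/25 ≈ 0.040000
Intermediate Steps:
c(L, Z) = -⅕ (c(L, Z) = 1/(-1 - 4) = 1/(-5) = -⅕)
c(-4, C(-3, 3))² = (-⅕)² = 1/25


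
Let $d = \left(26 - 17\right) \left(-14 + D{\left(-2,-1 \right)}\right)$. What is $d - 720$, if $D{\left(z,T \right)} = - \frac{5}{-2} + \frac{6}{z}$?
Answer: $- \frac{1701}{2} \approx -850.5$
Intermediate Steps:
$D{\left(z,T \right)} = \frac{5}{2} + \frac{6}{z}$ ($D{\left(z,T \right)} = \left(-5\right) \left(- \frac{1}{2}\right) + \frac{6}{z} = \frac{5}{2} + \frac{6}{z}$)
$d = - \frac{261}{2}$ ($d = \left(26 - 17\right) \left(-14 + \left(\frac{5}{2} + \frac{6}{-2}\right)\right) = 9 \left(-14 + \left(\frac{5}{2} + 6 \left(- \frac{1}{2}\right)\right)\right) = 9 \left(-14 + \left(\frac{5}{2} - 3\right)\right) = 9 \left(-14 - \frac{1}{2}\right) = 9 \left(- \frac{29}{2}\right) = - \frac{261}{2} \approx -130.5$)
$d - 720 = - \frac{261}{2} - 720 = - \frac{1701}{2}$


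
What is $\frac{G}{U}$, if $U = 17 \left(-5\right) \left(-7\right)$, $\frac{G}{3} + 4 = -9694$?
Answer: $- \frac{29094}{595} \approx -48.897$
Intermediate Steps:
$G = -29094$ ($G = -12 + 3 \left(-9694\right) = -12 - 29082 = -29094$)
$U = 595$ ($U = \left(-85\right) \left(-7\right) = 595$)
$\frac{G}{U} = - \frac{29094}{595}$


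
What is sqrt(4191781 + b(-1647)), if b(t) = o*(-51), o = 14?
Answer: sqrt(4191067) ≈ 2047.2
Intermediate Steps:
b(t) = -714 (b(t) = 14*(-51) = -714)
sqrt(4191781 + b(-1647)) = sqrt(4191781 - 714) = sqrt(4191067)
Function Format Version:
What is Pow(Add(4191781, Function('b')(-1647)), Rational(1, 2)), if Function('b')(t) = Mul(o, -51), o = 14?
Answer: Pow(4191067, Rational(1, 2)) ≈ 2047.2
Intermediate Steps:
Function('b')(t) = -714 (Function('b')(t) = Mul(14, -51) = -714)
Pow(Add(4191781, Function('b')(-1647)), Rational(1, 2)) = Pow(Add(4191781, -714), Rational(1, 2)) = Pow(4191067, Rational(1, 2))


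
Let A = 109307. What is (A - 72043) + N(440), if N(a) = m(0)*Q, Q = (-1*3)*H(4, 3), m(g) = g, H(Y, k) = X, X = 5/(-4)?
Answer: 37264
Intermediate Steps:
X = -5/4 (X = 5*(-¼) = -5/4 ≈ -1.2500)
H(Y, k) = -5/4
Q = 15/4 (Q = -1*3*(-5/4) = -3*(-5/4) = 15/4 ≈ 3.7500)
N(a) = 0 (N(a) = 0*(15/4) = 0)
(A - 72043) + N(440) = (109307 - 72043) + 0 = 37264 + 0 = 37264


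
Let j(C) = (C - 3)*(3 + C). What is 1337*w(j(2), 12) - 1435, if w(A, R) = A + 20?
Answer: 18620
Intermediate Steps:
j(C) = (-3 + C)*(3 + C)
w(A, R) = 20 + A
1337*w(j(2), 12) - 1435 = 1337*(20 + (-9 + 2**2)) - 1435 = 1337*(20 + (-9 + 4)) - 1435 = 1337*(20 - 5) - 1435 = 1337*15 - 1435 = 20055 - 1435 = 18620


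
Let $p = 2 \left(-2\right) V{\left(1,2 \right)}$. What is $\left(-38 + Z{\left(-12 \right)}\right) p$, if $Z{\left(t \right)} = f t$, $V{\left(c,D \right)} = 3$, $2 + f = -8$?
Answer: $-984$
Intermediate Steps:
$f = -10$ ($f = -2 - 8 = -10$)
$Z{\left(t \right)} = - 10 t$
$p = -12$ ($p = 2 \left(-2\right) 3 = \left(-4\right) 3 = -12$)
$\left(-38 + Z{\left(-12 \right)}\right) p = \left(-38 - -120\right) \left(-12\right) = \left(-38 + 120\right) \left(-12\right) = 82 \left(-12\right) = -984$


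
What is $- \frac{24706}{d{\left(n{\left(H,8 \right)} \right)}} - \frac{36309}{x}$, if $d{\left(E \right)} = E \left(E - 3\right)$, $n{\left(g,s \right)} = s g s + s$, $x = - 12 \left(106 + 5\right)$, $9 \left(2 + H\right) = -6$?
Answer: $\frac{88646501}{3365187} \approx 26.342$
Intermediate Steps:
$H = - \frac{8}{3}$ ($H = -2 + \frac{1}{9} \left(-6\right) = -2 - \frac{2}{3} = - \frac{8}{3} \approx -2.6667$)
$x = -1332$ ($x = \left(-12\right) 111 = -1332$)
$n{\left(g,s \right)} = s + g s^{2}$ ($n{\left(g,s \right)} = g s s + s = g s^{2} + s = s + g s^{2}$)
$d{\left(E \right)} = E \left(-3 + E\right)$
$- \frac{24706}{d{\left(n{\left(H,8 \right)} \right)}} - \frac{36309}{x} = - \frac{24706}{8 \left(1 - \frac{64}{3}\right) \left(-3 + 8 \left(1 - \frac{64}{3}\right)\right)} - \frac{36309}{-1332} = - \frac{24706}{8 \left(1 - \frac{64}{3}\right) \left(-3 + 8 \left(1 - \frac{64}{3}\right)\right)} - - \frac{12103}{444} = - \frac{24706}{8 \left(- \frac{61}{3}\right) \left(-3 + 8 \left(- \frac{61}{3}\right)\right)} + \frac{12103}{444} = - \frac{24706}{\left(- \frac{488}{3}\right) \left(-3 - \frac{488}{3}\right)} + \frac{12103}{444} = - \frac{24706}{\left(- \frac{488}{3}\right) \left(- \frac{497}{3}\right)} + \frac{12103}{444} = - \frac{24706}{\frac{242536}{9}} + \frac{12103}{444} = \left(-24706\right) \frac{9}{242536} + \frac{12103}{444} = - \frac{111177}{121268} + \frac{12103}{444} = \frac{88646501}{3365187}$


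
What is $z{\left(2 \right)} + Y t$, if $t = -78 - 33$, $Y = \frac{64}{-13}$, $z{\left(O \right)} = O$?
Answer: $\frac{7130}{13} \approx 548.46$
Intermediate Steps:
$Y = - \frac{64}{13}$ ($Y = 64 \left(- \frac{1}{13}\right) = - \frac{64}{13} \approx -4.9231$)
$t = -111$ ($t = -78 - 33 = -111$)
$z{\left(2 \right)} + Y t = 2 - - \frac{7104}{13} = 2 + \frac{7104}{13} = \frac{7130}{13}$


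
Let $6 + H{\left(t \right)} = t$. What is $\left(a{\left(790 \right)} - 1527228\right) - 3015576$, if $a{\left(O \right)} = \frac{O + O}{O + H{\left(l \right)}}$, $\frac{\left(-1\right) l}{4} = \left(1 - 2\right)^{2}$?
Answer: $- \frac{177169277}{39} \approx -4.5428 \cdot 10^{6}$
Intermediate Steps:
$l = -4$ ($l = - 4 \left(1 - 2\right)^{2} = - 4 \left(-1\right)^{2} = \left(-4\right) 1 = -4$)
$H{\left(t \right)} = -6 + t$
$a{\left(O \right)} = \frac{2 O}{-10 + O}$ ($a{\left(O \right)} = \frac{O + O}{O - 10} = \frac{2 O}{O - 10} = \frac{2 O}{-10 + O}$)
$\left(a{\left(790 \right)} - 1527228\right) - 3015576 = \left(2 \cdot 790 \frac{1}{-10 + 790} - 1527228\right) - 3015576 = \left(2 \cdot 790 \cdot \frac{1}{780} - 1527228\right) - 3015576 = \left(\frac{79}{39} - 1527228\right) - 3015576 = - \frac{59561813}{39} - 3015576 = - \frac{177169277}{39}$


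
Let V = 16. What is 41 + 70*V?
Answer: 1161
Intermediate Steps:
41 + 70*V = 41 + 70*16 = 41 + 1120 = 1161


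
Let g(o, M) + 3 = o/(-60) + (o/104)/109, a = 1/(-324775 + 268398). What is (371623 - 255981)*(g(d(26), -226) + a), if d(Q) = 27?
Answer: -636999075435767/1597724180 ≈ -3.9869e+5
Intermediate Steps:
a = -1/56377 (a = 1/(-56377) = -1/56377 ≈ -1.7738e-5)
g(o, M) = -3 - 2819*o/170040 (g(o, M) = -3 + (o/(-60) + (o/104)/109) = -3 + (o*(-1/60) + (o*(1/104))*(1/109)) = -3 + (-o/60 + (o/104)*(1/109)) = -3 + (-o/60 + o/11336) = -3 - 2819*o/170040)
(371623 - 255981)*(g(d(26), -226) + a) = (371623 - 255981)*((-3 - 2819/170040*27) - 1/56377) = 115642*((-3 - 25371/56680) - 1/56377) = 115642*(-195411/56680 - 1/56377) = 115642*(-11016742627/3195448360) = -636999075435767/1597724180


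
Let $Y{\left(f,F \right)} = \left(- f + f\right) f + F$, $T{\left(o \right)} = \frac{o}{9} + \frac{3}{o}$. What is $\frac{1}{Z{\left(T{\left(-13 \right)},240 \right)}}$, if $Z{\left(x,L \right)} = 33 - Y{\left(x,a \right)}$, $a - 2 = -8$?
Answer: $\frac{1}{39} \approx 0.025641$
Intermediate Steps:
$a = -6$ ($a = 2 - 8 = -6$)
$T{\left(o \right)} = \frac{3}{o} + \frac{o}{9}$ ($T{\left(o \right)} = o \frac{1}{9} + \frac{3}{o} = \frac{o}{9} + \frac{3}{o} = \frac{3}{o} + \frac{o}{9}$)
$Y{\left(f,F \right)} = F$ ($Y{\left(f,F \right)} = 0 f + F = 0 + F = F$)
$Z{\left(x,L \right)} = 39$ ($Z{\left(x,L \right)} = 33 - -6 = 33 + 6 = 39$)
$\frac{1}{Z{\left(T{\left(-13 \right)},240 \right)}} = \frac{1}{39}$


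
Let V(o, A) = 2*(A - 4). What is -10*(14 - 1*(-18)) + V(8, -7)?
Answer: -342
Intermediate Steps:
V(o, A) = -8 + 2*A (V(o, A) = 2*(-4 + A) = -8 + 2*A)
-10*(14 - 1*(-18)) + V(8, -7) = -10*(14 - 1*(-18)) + (-8 + 2*(-7)) = -10*(14 + 18) + (-8 - 14) = -10*32 - 22 = -320 - 22 = -342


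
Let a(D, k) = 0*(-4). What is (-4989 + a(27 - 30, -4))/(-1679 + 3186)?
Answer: -4989/1507 ≈ -3.3106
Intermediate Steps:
a(D, k) = 0
(-4989 + a(27 - 30, -4))/(-1679 + 3186) = (-4989 + 0)/(-1679 + 3186) = -4989/1507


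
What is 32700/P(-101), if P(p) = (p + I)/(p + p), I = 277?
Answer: -825675/22 ≈ -37531.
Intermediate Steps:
P(p) = (277 + p)/(2*p) (P(p) = (p + 277)/(p + p) = (277 + p)/((2*p)) = (277 + p)*(1/(2*p)) = (277 + p)/(2*p))
32700/P(-101) = 32700/(((1/2)*(277 - 101)/(-101))) = 32700/(((1/2)*(-1/101)*176)) = 32700/(-88/101) = 32700*(-101/88) = -825675/22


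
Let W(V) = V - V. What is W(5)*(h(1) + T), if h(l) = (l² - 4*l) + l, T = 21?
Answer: 0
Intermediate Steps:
W(V) = 0
h(l) = l² - 3*l
W(5)*(h(1) + T) = 0*(1*(-3 + 1) + 21) = 0*(1*(-2) + 21) = 0*(-2 + 21) = 0*19 = 0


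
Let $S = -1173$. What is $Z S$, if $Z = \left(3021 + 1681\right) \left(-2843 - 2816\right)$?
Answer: $31211908914$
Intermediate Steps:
$Z = -26608618$ ($Z = 4702 \left(-5659\right) = -26608618$)
$Z S = \left(-26608618\right) \left(-1173\right) = 31211908914$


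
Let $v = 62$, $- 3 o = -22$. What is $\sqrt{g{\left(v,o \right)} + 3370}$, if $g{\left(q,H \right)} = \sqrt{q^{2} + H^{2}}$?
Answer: $\frac{\sqrt{30330 + 6 \sqrt{8770}}}{3} \approx 58.587$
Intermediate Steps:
$o = \frac{22}{3}$ ($o = \left(- \frac{1}{3}\right) \left(-22\right) = \frac{22}{3} \approx 7.3333$)
$g{\left(q,H \right)} = \sqrt{H^{2} + q^{2}}$
$\sqrt{g{\left(v,o \right)} + 3370} = \sqrt{\sqrt{\left(\frac{22}{3}\right)^{2} + 62^{2}} + 3370} = \sqrt{\sqrt{\frac{484}{9} + 3844} + 3370} = \sqrt{\sqrt{\frac{35080}{9}} + 3370} = \sqrt{\frac{2 \sqrt{8770}}{3} + 3370} = \sqrt{3370 + \frac{2 \sqrt{8770}}{3}}$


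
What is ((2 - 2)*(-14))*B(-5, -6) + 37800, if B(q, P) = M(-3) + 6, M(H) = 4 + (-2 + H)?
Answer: 37800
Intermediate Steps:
M(H) = 2 + H
B(q, P) = 5 (B(q, P) = (2 - 3) + 6 = -1 + 6 = 5)
((2 - 2)*(-14))*B(-5, -6) + 37800 = ((2 - 2)*(-14))*5 + 37800 = (0*(-14))*5 + 37800 = 0*5 + 37800 = 0 + 37800 = 37800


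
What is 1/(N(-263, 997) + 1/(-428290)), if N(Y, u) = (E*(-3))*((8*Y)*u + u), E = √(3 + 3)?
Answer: 428290/43545019608857009094773399 + 1153802709148659300*√6/43545019608857009094773399 ≈ 6.4904e-8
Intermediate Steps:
E = √6 ≈ 2.4495
N(Y, u) = -3*√6*(u + 8*Y*u) (N(Y, u) = (√6*(-3))*((8*Y)*u + u) = (-3*√6)*(8*Y*u + u) = (-3*√6)*(u + 8*Y*u) = -3*√6*(u + 8*Y*u))
1/(N(-263, 997) + 1/(-428290)) = 1/(-3*997*√6*(1 + 8*(-263)) + 1/(-428290)) = 1/(-3*997*√6*(1 - 2104) - 1/428290) = 1/(-3*997*√6*(-2103) - 1/428290) = 1/(6290073*√6 - 1/428290) = 1/(-1/428290 + 6290073*√6)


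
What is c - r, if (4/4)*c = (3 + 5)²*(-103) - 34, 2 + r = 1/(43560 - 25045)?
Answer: -122643361/18515 ≈ -6624.0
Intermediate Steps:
r = -37029/18515 (r = -2 + 1/(43560 - 25045) = -2 + 1/18515 = -37029/18515 ≈ -1.9999)
c = -6626 (c = (3 + 5)²*(-103) - 34 = 8²*(-103) - 34 = 64*(-103) - 34 = -6592 - 34 = -6626)
c - r = -6626 - 1*(-37029/18515) = -6626 + 37029/18515 = -122643361/18515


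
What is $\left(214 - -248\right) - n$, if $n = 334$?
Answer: $128$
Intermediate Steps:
$\left(214 - -248\right) - n = \left(214 - -248\right) - 334 = \left(214 + 248\right) - 334 = 462 - 334 = 128$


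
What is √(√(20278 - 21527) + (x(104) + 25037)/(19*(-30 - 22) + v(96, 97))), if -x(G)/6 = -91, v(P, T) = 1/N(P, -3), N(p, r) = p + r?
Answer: √(-218609779377 + 8442485689*I*√1249)/91883 ≈ 2.9932 + 5.9036*I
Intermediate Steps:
v(P, T) = 1/(-3 + P) (v(P, T) = 1/(P - 3) = 1/(-3 + P))
x(G) = 546 (x(G) = -6*(-91) = 546)
√(√(20278 - 21527) + (x(104) + 25037)/(19*(-30 - 22) + v(96, 97))) = √(√(20278 - 21527) + (546 + 25037)/(19*(-30 - 22) + 1/(-3 + 96))) = √(√(-1249) + 25583/(19*(-52) + 1/93)) = √(I*√1249 + 25583/(-988 + 1/93)) = √(I*√1249 + 25583/(-91883/93)) = √(I*√1249 + 25583*(-93/91883)) = √(I*√1249 - 2379219/91883) = √(-2379219/91883 + I*√1249)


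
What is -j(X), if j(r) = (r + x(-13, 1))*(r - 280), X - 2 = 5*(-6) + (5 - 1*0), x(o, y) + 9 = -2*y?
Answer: -10302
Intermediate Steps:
x(o, y) = -9 - 2*y
X = -23 (X = 2 + (5*(-6) + (5 - 1*0)) = 2 + (-30 + (5 + 0)) = 2 + (-30 + 5) = 2 - 25 = -23)
j(r) = (-280 + r)*(-11 + r) (j(r) = (r + (-9 - 2*1))*(r - 280) = (r + (-9 - 2))*(-280 + r) = (r - 11)*(-280 + r) = (-11 + r)*(-280 + r) = (-280 + r)*(-11 + r))
-j(X) = -(3080 + (-23)² - 291*(-23)) = -(3080 + 529 + 6693) = -1*10302 = -10302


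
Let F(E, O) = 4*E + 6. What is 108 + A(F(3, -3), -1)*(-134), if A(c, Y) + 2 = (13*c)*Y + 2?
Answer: 31464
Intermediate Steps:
F(E, O) = 6 + 4*E
A(c, Y) = 13*Y*c (A(c, Y) = -2 + ((13*c)*Y + 2) = -2 + (13*Y*c + 2) = -2 + (2 + 13*Y*c) = 13*Y*c)
108 + A(F(3, -3), -1)*(-134) = 108 + (13*(-1)*(6 + 4*3))*(-134) = 108 + (13*(-1)*(6 + 12))*(-134) = 108 + (13*(-1)*18)*(-134) = 108 - 234*(-134) = 108 + 31356 = 31464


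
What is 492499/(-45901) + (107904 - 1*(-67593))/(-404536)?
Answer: -207289063261/18568606936 ≈ -11.163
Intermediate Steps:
492499/(-45901) + (107904 - 1*(-67593))/(-404536) = 492499*(-1/45901) + (107904 + 67593)*(-1/404536) = -492499/45901 + 175497*(-1/404536) = -492499/45901 - 175497/404536 = -207289063261/18568606936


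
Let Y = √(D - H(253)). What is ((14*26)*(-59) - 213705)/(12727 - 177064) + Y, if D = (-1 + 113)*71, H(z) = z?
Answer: 235181/164337 + √7699 ≈ 89.175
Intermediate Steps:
D = 7952 (D = 112*71 = 7952)
Y = √7699 (Y = √(7952 - 1*253) = √(7952 - 253) = √7699 ≈ 87.744)
((14*26)*(-59) - 213705)/(12727 - 177064) + Y = ((14*26)*(-59) - 213705)/(12727 - 177064) + √7699 = (364*(-59) - 213705)/(-164337) + √7699 = (-21476 - 213705)*(-1/164337) + √7699 = -235181*(-1/164337) + √7699 = 235181/164337 + √7699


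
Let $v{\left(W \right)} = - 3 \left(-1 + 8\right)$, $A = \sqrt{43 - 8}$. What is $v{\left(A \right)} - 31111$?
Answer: $-31132$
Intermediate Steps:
$A = \sqrt{35} \approx 5.9161$
$v{\left(W \right)} = -21$ ($v{\left(W \right)} = \left(-3\right) 7 = -21$)
$v{\left(A \right)} - 31111 = -21 - 31111 = -31132$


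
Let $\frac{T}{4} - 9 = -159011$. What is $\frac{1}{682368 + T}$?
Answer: $\frac{1}{46360} \approx 2.157 \cdot 10^{-5}$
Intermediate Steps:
$T = -636008$ ($T = 36 + 4 \left(-159011\right) = 36 - 636044 = -636008$)
$\frac{1}{682368 + T} = \frac{1}{682368 - 636008} = \frac{1}{46360}$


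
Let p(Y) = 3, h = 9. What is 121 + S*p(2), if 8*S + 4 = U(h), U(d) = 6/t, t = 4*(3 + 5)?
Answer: 15305/128 ≈ 119.57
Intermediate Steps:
t = 32 (t = 4*8 = 32)
U(d) = 3/16 (U(d) = 6/32 = 6*(1/32) = 3/16)
S = -61/128 (S = -1/2 + (1/8)*(3/16) = -1/2 + 3/128 = -61/128 ≈ -0.47656)
121 + S*p(2) = 121 - 61/128*3 = 121 - 183/128 = 15305/128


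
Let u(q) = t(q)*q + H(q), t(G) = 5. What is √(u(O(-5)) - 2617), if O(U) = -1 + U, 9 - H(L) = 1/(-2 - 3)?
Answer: 11*I*√545/5 ≈ 51.359*I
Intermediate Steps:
H(L) = 46/5 (H(L) = 9 - 1/(-2 - 3) = 9 - 1/(-5) = 9 - 1*(-⅕) = 9 + ⅕ = 46/5)
u(q) = 46/5 + 5*q (u(q) = 5*q + 46/5 = 46/5 + 5*q)
√(u(O(-5)) - 2617) = √((46/5 + 5*(-1 - 5)) - 2617) = √((46/5 + 5*(-6)) - 2617) = √((46/5 - 30) - 2617) = √(-104/5 - 2617) = √(-13189/5) = 11*I*√545/5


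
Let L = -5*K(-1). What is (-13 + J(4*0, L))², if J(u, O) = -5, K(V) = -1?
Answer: 324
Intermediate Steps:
L = 5 (L = -5*(-1) = 5)
(-13 + J(4*0, L))² = (-13 - 5)² = (-18)² = 324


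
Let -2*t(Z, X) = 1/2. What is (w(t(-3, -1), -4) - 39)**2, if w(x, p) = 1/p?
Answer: 24649/16 ≈ 1540.6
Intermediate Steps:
t(Z, X) = -1/4 (t(Z, X) = -1/(2*2) = -1/2*1/2 = -1/4)
(w(t(-3, -1), -4) - 39)**2 = (1/(-4) - 39)**2 = (-1/4 - 39)**2 = (-157/4)**2 = 24649/16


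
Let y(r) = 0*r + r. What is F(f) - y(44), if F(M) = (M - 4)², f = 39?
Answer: 1181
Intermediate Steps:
y(r) = r (y(r) = 0 + r = r)
F(M) = (-4 + M)²
F(f) - y(44) = (-4 + 39)² - 1*44 = 35² - 44 = 1225 - 44 = 1181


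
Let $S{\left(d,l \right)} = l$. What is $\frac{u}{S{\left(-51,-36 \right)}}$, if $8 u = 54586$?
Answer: $- \frac{27293}{144} \approx -189.53$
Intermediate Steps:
$u = \frac{27293}{4}$ ($u = \frac{1}{8} \cdot 54586 = \frac{27293}{4} \approx 6823.3$)
$\frac{u}{S{\left(-51,-36 \right)}} = \frac{27293}{4 \left(-36\right)} = \frac{27293}{4} \left(- \frac{1}{36}\right) = - \frac{27293}{144}$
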